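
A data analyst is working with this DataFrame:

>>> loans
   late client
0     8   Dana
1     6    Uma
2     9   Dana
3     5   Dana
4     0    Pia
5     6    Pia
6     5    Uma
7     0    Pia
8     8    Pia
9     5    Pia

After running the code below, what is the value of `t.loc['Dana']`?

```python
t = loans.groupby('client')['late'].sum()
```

22

group by client, sum of late:
client
Dana    22
Pia     19
Uma     11
Name: late, dtype: int64
So loc['Dana'] = 22.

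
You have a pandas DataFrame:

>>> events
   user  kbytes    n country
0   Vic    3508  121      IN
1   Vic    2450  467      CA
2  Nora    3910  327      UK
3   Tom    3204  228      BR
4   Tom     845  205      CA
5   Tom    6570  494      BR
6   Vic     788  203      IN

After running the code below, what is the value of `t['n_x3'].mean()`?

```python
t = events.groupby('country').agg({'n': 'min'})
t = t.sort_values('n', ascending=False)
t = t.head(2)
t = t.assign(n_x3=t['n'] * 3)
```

832.5

group by country, min of n:
           n
country     
BR       228
CA       205
IN       121
UK       327
sort by n descending:
           n
country     
UK       327
BR       228
CA       205
IN       121
take first 2 rows:
           n
country     
UK       327
BR       228
add column n_x3 = t['n'] * 3:
           n  n_x3
country           
UK       327   981
BR       228   684
Hence 832.5.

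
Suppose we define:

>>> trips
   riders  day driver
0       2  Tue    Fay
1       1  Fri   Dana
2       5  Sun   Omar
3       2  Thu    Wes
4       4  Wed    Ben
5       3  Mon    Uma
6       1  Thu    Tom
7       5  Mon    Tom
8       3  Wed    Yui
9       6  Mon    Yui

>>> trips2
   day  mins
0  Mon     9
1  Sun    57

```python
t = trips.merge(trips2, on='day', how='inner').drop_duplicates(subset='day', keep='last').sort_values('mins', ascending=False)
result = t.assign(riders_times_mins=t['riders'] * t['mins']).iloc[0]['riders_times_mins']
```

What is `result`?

285

merge on 'day' (how='inner') → 4 rows:
   riders  day driver  mins
0       5  Sun   Omar    57
1       3  Mon    Uma     9
2       5  Mon    Tom     9
3       6  Mon    Yui     9
drop duplicate day (keep=last):
   riders  day driver  mins
0       5  Sun   Omar    57
3       6  Mon    Yui     9
sort by mins descending:
   riders  day driver  mins
0       5  Sun   Omar    57
3       6  Mon    Yui     9
add column riders_times_mins = t['riders'] * t['mins']:
   riders  day driver  mins  riders_times_mins
0       5  Sun   Omar    57                285
3       6  Mon    Yui     9                 54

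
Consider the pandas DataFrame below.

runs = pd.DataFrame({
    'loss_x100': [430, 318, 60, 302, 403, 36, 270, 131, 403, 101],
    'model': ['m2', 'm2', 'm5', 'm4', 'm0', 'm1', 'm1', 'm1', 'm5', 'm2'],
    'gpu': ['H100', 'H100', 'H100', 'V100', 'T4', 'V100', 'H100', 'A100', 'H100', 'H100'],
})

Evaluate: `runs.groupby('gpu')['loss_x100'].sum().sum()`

group by gpu, sum of loss_x100:
gpu
A100     131
H100    1582
T4       403
V100     338
Name: loss_x100, dtype: int64
The sum of the resulting series is 2454.

2454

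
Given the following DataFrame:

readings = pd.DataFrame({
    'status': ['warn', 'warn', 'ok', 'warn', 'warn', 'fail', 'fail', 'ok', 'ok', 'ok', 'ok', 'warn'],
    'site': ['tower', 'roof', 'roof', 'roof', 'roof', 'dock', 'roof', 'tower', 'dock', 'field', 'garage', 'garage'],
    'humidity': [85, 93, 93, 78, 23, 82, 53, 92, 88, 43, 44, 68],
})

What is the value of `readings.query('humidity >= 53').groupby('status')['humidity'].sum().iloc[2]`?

324

filter rows where humidity >= 53:
   status    site  humidity
0    warn   tower        85
1    warn    roof        93
2      ok    roof        93
3    warn    roof        78
5    fail    dock        82
6    fail    roof        53
7      ok   tower        92
8      ok    dock        88
11   warn  garage        68
group by status, sum of humidity:
status
fail    135
ok      273
warn    324
Name: humidity, dtype: int64
Hence 324.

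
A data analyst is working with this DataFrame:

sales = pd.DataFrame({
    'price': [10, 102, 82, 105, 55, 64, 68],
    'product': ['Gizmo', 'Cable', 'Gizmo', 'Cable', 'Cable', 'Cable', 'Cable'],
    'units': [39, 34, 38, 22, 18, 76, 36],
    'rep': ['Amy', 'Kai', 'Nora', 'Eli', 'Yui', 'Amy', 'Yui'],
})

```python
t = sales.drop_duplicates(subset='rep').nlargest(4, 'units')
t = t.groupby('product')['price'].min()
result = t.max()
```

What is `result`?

102

drop duplicate rep (keep=first):
   price product  units   rep
0     10   Gizmo     39   Amy
1    102   Cable     34   Kai
2     82   Gizmo     38  Nora
3    105   Cable     22   Eli
4     55   Cable     18   Yui
take 4 rows with largest units:
   price product  units   rep
0     10   Gizmo     39   Amy
2     82   Gizmo     38  Nora
1    102   Cable     34   Kai
3    105   Cable     22   Eli
group by product, min of price:
product
Cable    102
Gizmo     10
Name: price, dtype: int64
Taking the max of the resulting series gives 102.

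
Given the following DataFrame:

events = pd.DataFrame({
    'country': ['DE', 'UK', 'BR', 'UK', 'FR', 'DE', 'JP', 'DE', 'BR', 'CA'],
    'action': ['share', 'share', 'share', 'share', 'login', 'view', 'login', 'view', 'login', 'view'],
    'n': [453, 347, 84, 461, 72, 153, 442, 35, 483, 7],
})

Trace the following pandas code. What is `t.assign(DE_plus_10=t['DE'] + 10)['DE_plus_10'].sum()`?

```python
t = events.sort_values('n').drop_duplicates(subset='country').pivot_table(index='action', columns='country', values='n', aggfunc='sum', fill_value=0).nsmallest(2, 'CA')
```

sort by n:
  country action    n
9      CA   view    7
7      DE   view   35
4      FR  login   72
2      BR  share   84
5      DE   view  153
1      UK  share  347
6      JP  login  442
0      DE  share  453
3      UK  share  461
8      BR  login  483
drop duplicate country (keep=first):
  country action    n
9      CA   view    7
7      DE   view   35
4      FR  login   72
2      BR  share   84
1      UK  share  347
6      JP  login  442
pivot: rows=action, cols=country, sum(n):
country  BR  CA  DE  FR   JP   UK
action                           
login     0   0   0  72  442    0
share    84   0   0   0    0  347
view      0   7  35   0    0    0
take 2 rows with smallest CA:
country  BR  CA  DE  FR   JP   UK
action                           
login     0   0   0  72  442    0
share    84   0   0   0    0  347
add column DE_plus_10 = t['DE'] + 10:
country  BR  CA  DE  FR   JP   UK  DE_plus_10
action                                       
login     0   0   0  72  442    0          10
share    84   0   0   0    0  347          10
Taking the sum of column 'DE_plus_10' gives 20.

20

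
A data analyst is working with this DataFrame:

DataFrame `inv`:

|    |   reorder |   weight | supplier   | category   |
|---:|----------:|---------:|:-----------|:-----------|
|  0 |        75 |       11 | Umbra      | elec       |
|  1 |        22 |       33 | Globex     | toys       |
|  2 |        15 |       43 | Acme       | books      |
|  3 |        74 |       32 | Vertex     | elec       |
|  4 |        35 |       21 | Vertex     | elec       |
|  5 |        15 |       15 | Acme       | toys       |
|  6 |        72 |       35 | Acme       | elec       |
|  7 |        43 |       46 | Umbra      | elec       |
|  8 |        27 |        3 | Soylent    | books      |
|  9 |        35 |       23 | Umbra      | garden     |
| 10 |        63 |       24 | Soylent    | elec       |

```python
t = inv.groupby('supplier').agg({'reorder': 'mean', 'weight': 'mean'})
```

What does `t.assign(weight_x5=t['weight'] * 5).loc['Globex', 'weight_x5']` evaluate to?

group by supplier: mean(reorder), mean(weight):
          reorder     weight
supplier                    
Acme         34.0  31.000000
Globex       22.0  33.000000
Soylent      45.0  13.500000
Umbra        51.0  26.666667
Vertex       54.5  26.500000
add column weight_x5 = t['weight'] * 5:
          reorder     weight   weight_x5
supplier                                
Acme         34.0  31.000000  155.000000
Globex       22.0  33.000000  165.000000
Soylent      45.0  13.500000   67.500000
Umbra        51.0  26.666667  133.333333
Vertex       54.5  26.500000  132.500000

165.0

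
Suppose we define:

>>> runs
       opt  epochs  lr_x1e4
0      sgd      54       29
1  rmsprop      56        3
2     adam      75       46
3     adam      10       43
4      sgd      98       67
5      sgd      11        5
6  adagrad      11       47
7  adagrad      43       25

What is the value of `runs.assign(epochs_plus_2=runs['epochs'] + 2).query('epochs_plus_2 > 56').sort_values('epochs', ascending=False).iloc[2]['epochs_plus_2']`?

58

add column epochs_plus_2 = runs['epochs'] + 2:
       opt  epochs  lr_x1e4  epochs_plus_2
0      sgd      54       29             56
1  rmsprop      56        3             58
2     adam      75       46             77
3     adam      10       43             12
4      sgd      98       67            100
5      sgd      11        5             13
6  adagrad      11       47             13
7  adagrad      43       25             45
filter rows where epochs_plus_2 > 56:
       opt  epochs  lr_x1e4  epochs_plus_2
1  rmsprop      56        3             58
2     adam      75       46             77
4      sgd      98       67            100
sort by epochs descending:
       opt  epochs  lr_x1e4  epochs_plus_2
4      sgd      98       67            100
2     adam      75       46             77
1  rmsprop      56        3             58
Reading off the value at position 2, column 'epochs_plus_2', we get 58.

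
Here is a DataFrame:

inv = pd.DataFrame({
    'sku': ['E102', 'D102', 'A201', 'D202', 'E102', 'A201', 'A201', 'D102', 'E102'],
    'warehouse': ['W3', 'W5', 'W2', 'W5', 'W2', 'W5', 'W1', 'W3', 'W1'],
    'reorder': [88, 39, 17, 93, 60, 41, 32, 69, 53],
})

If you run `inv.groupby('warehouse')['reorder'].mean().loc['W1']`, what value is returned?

42.5

group by warehouse, mean of reorder:
warehouse
W1    42.500000
W2    38.500000
W3    78.500000
W5    57.666667
Name: reorder, dtype: float64
value at index 'W1' → 42.5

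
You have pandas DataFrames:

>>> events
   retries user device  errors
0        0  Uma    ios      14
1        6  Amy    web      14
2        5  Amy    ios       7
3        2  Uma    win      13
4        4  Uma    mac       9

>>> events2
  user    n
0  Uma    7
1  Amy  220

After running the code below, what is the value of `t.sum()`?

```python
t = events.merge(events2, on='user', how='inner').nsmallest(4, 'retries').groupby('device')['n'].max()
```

234

merge on 'user' (how='inner') → 5 rows:
   retries user device  errors    n
0        0  Uma    ios      14    7
1        6  Amy    web      14  220
2        5  Amy    ios       7  220
3        2  Uma    win      13    7
4        4  Uma    mac       9    7
take 4 rows with smallest retries:
   retries user device  errors    n
0        0  Uma    ios      14    7
3        2  Uma    win      13    7
4        4  Uma    mac       9    7
2        5  Amy    ios       7  220
group by device, max of n:
device
ios    220
mac      7
win      7
Name: n, dtype: int64
Hence 234.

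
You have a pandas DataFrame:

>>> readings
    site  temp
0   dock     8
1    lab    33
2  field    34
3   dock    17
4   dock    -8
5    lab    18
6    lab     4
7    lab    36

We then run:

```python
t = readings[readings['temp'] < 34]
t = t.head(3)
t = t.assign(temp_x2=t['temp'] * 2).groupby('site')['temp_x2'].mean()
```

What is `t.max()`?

filter rows where temp < 34:
   site  temp
0  dock     8
1   lab    33
3  dock    17
4  dock    -8
5   lab    18
6   lab     4
take first 3 rows:
   site  temp
0  dock     8
1   lab    33
3  dock    17
add column temp_x2 = t['temp'] * 2:
   site  temp  temp_x2
0  dock     8       16
1   lab    33       66
3  dock    17       34
group by site, mean of temp_x2:
site
dock    25.0
lab     66.0
Name: temp_x2, dtype: float64
The max of the resulting series is 66.0.

66.0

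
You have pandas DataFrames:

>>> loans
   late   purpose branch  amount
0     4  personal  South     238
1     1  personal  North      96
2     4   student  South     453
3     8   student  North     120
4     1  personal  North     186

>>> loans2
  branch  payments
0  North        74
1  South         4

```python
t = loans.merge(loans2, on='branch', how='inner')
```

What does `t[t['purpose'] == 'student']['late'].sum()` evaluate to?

12

merge on 'branch' (how='inner') → 5 rows:
   late   purpose branch  amount  payments
0     4  personal  South     238         4
1     1  personal  North      96        74
2     4   student  South     453         4
3     8   student  North     120        74
4     1  personal  North     186        74
filter rows where purpose == 'student':
   late  purpose branch  amount  payments
2     4  student  South     453         4
3     8  student  North     120        74
sum of column 'late' → 12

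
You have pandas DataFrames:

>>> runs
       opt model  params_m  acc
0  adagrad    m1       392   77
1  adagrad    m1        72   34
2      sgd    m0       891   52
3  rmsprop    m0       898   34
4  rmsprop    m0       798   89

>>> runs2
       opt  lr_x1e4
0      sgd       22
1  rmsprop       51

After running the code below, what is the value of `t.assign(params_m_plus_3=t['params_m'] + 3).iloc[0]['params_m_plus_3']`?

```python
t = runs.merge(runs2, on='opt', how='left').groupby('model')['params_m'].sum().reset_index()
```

merge on 'opt' (how='left') → 5 rows:
       opt model  params_m  acc  lr_x1e4
0  adagrad    m1       392   77      NaN
1  adagrad    m1        72   34      NaN
2      sgd    m0       891   52     22.0
3  rmsprop    m0       898   34     51.0
4  rmsprop    m0       798   89     51.0
group by model, sum of params_m:
model
m0    2587
m1     464
Name: params_m, dtype: int64
reset_index():
  model  params_m
0    m0      2587
1    m1       464
add column params_m_plus_3 = t['params_m'] + 3:
  model  params_m  params_m_plus_3
0    m0      2587             2590
1    m1       464              467

2590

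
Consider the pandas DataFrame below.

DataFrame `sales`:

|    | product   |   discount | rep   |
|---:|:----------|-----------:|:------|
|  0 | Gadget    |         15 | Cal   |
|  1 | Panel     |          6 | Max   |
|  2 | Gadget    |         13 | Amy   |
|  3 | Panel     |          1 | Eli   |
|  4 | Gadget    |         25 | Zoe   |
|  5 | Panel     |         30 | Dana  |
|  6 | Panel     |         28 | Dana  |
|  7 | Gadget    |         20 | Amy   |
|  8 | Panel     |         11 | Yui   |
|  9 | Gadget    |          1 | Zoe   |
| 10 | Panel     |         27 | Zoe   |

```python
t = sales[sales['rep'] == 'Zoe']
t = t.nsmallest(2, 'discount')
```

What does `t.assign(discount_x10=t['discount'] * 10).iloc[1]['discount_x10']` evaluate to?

filter rows where rep == 'Zoe':
   product  discount  rep
4   Gadget        25  Zoe
9   Gadget         1  Zoe
10   Panel        27  Zoe
take 2 rows with smallest discount:
  product  discount  rep
9  Gadget         1  Zoe
4  Gadget        25  Zoe
add column discount_x10 = t['discount'] * 10:
  product  discount  rep  discount_x10
9  Gadget         1  Zoe            10
4  Gadget        25  Zoe           250
So iloc[1]['discount_x10'] = 250.

250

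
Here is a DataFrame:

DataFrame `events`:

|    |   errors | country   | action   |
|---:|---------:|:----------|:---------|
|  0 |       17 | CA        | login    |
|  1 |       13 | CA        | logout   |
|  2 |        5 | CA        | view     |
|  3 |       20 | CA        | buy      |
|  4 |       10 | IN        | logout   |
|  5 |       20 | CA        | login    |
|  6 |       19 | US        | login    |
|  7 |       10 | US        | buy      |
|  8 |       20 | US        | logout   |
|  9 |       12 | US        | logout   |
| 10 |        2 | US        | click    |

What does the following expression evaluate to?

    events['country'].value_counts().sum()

11

value_counts of country:
country
CA    5
US    5
IN    1
Name: count, dtype: int64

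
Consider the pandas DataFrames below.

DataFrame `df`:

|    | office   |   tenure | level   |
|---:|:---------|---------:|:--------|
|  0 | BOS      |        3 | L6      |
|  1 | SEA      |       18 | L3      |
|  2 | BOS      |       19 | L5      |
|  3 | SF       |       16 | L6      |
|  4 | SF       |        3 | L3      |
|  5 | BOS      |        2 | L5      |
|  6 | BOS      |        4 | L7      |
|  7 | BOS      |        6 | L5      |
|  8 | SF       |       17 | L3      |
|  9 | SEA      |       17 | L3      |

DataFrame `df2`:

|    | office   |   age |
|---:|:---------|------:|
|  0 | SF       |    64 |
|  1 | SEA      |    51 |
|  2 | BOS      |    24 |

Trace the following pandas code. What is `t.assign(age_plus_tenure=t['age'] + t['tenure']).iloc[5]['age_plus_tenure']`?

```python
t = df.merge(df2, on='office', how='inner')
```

26

merge on 'office' (how='inner') → 10 rows:
  office  tenure level  age
0    BOS       3    L6   24
1    SEA      18    L3   51
2    BOS      19    L5   24
3     SF      16    L6   64
4     SF       3    L3   64
5    BOS       2    L5   24
6    BOS       4    L7   24
7    BOS       6    L5   24
8     SF      17    L3   64
9    SEA      17    L3   51
add column age_plus_tenure = t['age'] + t['tenure']:
  office  tenure level  age  age_plus_tenure
0    BOS       3    L6   24               27
1    SEA      18    L3   51               69
2    BOS      19    L5   24               43
3     SF      16    L6   64               80
4     SF       3    L3   64               67
5    BOS       2    L5   24               26
6    BOS       4    L7   24               28
7    BOS       6    L5   24               30
8     SF      17    L3   64               81
9    SEA      17    L3   51               68
So iloc[5]['age_plus_tenure'] = 26.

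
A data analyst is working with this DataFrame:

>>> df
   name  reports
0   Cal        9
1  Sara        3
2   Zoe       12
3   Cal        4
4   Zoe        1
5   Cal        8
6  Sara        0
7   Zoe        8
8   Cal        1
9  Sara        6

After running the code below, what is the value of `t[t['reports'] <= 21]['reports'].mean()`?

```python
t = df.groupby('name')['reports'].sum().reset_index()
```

15.0

group by name, sum of reports:
name
Cal     22
Sara     9
Zoe     21
Name: reports, dtype: int64
reset_index():
   name  reports
0   Cal       22
1  Sara        9
2   Zoe       21
filter rows where reports <= 21:
   name  reports
1  Sara        9
2   Zoe       21
Hence 15.0.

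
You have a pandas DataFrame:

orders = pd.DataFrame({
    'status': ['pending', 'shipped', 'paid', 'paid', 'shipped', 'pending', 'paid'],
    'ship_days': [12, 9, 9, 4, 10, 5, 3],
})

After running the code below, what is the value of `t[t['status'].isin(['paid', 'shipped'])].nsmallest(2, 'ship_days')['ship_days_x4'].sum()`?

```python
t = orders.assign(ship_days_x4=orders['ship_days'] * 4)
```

28

add column ship_days_x4 = orders['ship_days'] * 4:
    status  ship_days  ship_days_x4
0  pending         12            48
1  shipped          9            36
2     paid          9            36
3     paid          4            16
4  shipped         10            40
5  pending          5            20
6     paid          3            12
filter rows where status in ['paid', 'shipped']:
    status  ship_days  ship_days_x4
1  shipped          9            36
2     paid          9            36
3     paid          4            16
4  shipped         10            40
6     paid          3            12
take 2 rows with smallest ship_days:
  status  ship_days  ship_days_x4
6   paid          3            12
3   paid          4            16
Taking the sum of column 'ship_days_x4' gives 28.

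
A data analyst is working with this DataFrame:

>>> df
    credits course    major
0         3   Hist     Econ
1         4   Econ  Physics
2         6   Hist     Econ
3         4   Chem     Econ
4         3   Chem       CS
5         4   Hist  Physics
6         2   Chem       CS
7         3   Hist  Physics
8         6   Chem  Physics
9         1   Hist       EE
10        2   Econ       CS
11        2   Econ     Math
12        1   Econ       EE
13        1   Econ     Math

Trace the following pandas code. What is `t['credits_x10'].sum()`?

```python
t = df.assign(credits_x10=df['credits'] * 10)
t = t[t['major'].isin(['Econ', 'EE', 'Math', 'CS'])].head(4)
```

add column credits_x10 = df['credits'] * 10:
    credits course    major  credits_x10
0         3   Hist     Econ           30
1         4   Econ  Physics           40
2         6   Hist     Econ           60
3         4   Chem     Econ           40
4         3   Chem       CS           30
5         4   Hist  Physics           40
6         2   Chem       CS           20
7         3   Hist  Physics           30
8         6   Chem  Physics           60
9         1   Hist       EE           10
10        2   Econ       CS           20
11        2   Econ     Math           20
12        1   Econ       EE           10
13        1   Econ     Math           10
filter rows where major in ['Econ', 'EE', 'Math', 'CS']:
    credits course major  credits_x10
0         3   Hist  Econ           30
2         6   Hist  Econ           60
3         4   Chem  Econ           40
4         3   Chem    CS           30
6         2   Chem    CS           20
9         1   Hist    EE           10
10        2   Econ    CS           20
11        2   Econ  Math           20
12        1   Econ    EE           10
13        1   Econ  Math           10
take first 4 rows:
   credits course major  credits_x10
0        3   Hist  Econ           30
2        6   Hist  Econ           60
3        4   Chem  Econ           40
4        3   Chem    CS           30

160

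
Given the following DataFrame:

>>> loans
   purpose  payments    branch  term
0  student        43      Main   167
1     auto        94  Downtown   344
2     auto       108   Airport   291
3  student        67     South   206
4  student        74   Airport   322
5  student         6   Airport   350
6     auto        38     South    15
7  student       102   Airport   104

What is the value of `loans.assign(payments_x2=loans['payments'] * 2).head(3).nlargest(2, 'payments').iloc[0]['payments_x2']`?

216

add column payments_x2 = loans['payments'] * 2:
   purpose  payments    branch  term  payments_x2
0  student        43      Main   167           86
1     auto        94  Downtown   344          188
2     auto       108   Airport   291          216
3  student        67     South   206          134
4  student        74   Airport   322          148
5  student         6   Airport   350           12
6     auto        38     South    15           76
7  student       102   Airport   104          204
take first 3 rows:
   purpose  payments    branch  term  payments_x2
0  student        43      Main   167           86
1     auto        94  Downtown   344          188
2     auto       108   Airport   291          216
take 2 rows with largest payments:
  purpose  payments    branch  term  payments_x2
2    auto       108   Airport   291          216
1    auto        94  Downtown   344          188
The value at position 0, column 'payments_x2' is 216.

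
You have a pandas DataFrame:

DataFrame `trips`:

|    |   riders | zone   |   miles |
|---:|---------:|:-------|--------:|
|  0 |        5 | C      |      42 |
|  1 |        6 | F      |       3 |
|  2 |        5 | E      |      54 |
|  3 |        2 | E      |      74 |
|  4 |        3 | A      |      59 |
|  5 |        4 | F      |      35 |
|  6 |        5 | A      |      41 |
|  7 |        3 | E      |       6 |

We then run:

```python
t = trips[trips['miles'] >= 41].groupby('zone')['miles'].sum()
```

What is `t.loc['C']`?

filter rows where miles >= 41:
   riders zone  miles
0       5    C     42
2       5    E     54
3       2    E     74
4       3    A     59
6       5    A     41
group by zone, sum of miles:
zone
A    100
C     42
E    128
Name: miles, dtype: int64
Taking the value at index 'C' gives 42.

42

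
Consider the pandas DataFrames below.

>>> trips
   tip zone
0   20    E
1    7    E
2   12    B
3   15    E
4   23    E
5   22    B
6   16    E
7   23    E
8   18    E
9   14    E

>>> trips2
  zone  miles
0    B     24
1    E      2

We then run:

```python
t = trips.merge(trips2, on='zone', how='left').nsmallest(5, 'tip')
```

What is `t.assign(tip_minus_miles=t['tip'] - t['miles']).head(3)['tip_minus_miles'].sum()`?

merge on 'zone' (how='left') → 10 rows:
   tip zone  miles
0   20    E      2
1    7    E      2
2   12    B     24
3   15    E      2
4   23    E      2
5   22    B     24
6   16    E      2
7   23    E      2
8   18    E      2
9   14    E      2
take 5 rows with smallest tip:
   tip zone  miles
1    7    E      2
2   12    B     24
9   14    E      2
3   15    E      2
6   16    E      2
add column tip_minus_miles = t['tip'] - t['miles']:
   tip zone  miles  tip_minus_miles
1    7    E      2                5
2   12    B     24              -12
9   14    E      2               12
3   15    E      2               13
6   16    E      2               14
take first 3 rows:
   tip zone  miles  tip_minus_miles
1    7    E      2                5
2   12    B     24              -12
9   14    E      2               12
Finally, sum of column 'tip_minus_miles' = 5.

5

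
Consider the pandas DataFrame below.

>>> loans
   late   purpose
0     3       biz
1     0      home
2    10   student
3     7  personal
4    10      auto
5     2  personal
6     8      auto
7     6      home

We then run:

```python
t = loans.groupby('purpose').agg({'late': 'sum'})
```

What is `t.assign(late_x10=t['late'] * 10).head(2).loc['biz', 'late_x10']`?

group by purpose, sum of late:
          late
purpose       
auto        18
biz          3
home         6
personal     9
student     10
add column late_x10 = t['late'] * 10:
          late  late_x10
purpose                 
auto        18       180
biz          3        30
home         6        60
personal     9        90
student     10       100
take first 2 rows:
         late  late_x10
purpose                
auto       18       180
biz         3        30

30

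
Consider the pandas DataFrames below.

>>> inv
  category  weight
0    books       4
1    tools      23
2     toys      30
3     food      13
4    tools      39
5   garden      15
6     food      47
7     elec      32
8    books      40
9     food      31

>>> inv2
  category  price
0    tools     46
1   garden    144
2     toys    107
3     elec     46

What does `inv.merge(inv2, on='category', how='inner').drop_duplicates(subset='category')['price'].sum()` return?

merge on 'category' (how='inner') → 5 rows:
  category  weight  price
0    tools      23     46
1     toys      30    107
2    tools      39     46
3   garden      15    144
4     elec      32     46
drop duplicate category (keep=first):
  category  weight  price
0    tools      23     46
1     toys      30    107
3   garden      15    144
4     elec      32     46

343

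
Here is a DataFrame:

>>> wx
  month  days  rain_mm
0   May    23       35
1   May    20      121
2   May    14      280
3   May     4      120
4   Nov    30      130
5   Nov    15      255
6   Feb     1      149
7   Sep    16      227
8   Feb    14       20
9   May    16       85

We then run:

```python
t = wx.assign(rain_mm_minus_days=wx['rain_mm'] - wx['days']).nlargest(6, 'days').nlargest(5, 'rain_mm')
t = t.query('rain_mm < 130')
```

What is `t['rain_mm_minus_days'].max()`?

add column rain_mm_minus_days = wx['rain_mm'] - wx['days']:
  month  days  rain_mm  rain_mm_minus_days
0   May    23       35                  12
1   May    20      121                 101
2   May    14      280                 266
3   May     4      120                 116
4   Nov    30      130                 100
5   Nov    15      255                 240
6   Feb     1      149                 148
7   Sep    16      227                 211
8   Feb    14       20                   6
9   May    16       85                  69
take 6 rows with largest days:
  month  days  rain_mm  rain_mm_minus_days
4   Nov    30      130                 100
0   May    23       35                  12
1   May    20      121                 101
7   Sep    16      227                 211
9   May    16       85                  69
5   Nov    15      255                 240
take 5 rows with largest rain_mm:
  month  days  rain_mm  rain_mm_minus_days
5   Nov    15      255                 240
7   Sep    16      227                 211
4   Nov    30      130                 100
1   May    20      121                 101
9   May    16       85                  69
filter rows where rain_mm < 130:
  month  days  rain_mm  rain_mm_minus_days
1   May    20      121                 101
9   May    16       85                  69
Finally, max of column 'rain_mm_minus_days' = 101.

101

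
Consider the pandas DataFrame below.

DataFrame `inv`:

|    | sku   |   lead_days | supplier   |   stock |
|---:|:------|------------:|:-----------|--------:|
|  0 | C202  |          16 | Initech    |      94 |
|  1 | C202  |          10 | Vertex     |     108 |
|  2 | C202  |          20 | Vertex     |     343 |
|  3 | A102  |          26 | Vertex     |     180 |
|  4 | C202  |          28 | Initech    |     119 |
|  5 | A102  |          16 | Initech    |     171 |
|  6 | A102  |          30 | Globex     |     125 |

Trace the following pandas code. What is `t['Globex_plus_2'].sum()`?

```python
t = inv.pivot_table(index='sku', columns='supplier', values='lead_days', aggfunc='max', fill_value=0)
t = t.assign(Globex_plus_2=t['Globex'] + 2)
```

pivot: rows=sku, cols=supplier, max(lead_days):
supplier  Globex  Initech  Vertex
sku                              
A102          30       16      26
C202           0       28      20
add column Globex_plus_2 = t['Globex'] + 2:
supplier  Globex  Initech  Vertex  Globex_plus_2
sku                                             
A102          30       16      26             32
C202           0       28      20              2
Finally, sum of column 'Globex_plus_2' = 34.

34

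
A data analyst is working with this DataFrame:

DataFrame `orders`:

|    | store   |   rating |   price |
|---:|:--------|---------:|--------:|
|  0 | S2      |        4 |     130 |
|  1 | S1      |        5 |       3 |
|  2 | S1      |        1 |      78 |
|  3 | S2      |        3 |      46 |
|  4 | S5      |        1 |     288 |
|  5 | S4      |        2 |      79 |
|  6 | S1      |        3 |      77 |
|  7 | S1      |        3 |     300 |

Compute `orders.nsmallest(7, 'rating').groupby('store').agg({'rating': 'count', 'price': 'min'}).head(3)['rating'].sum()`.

take 7 rows with smallest rating:
  store  rating  price
2    S1       1     78
4    S5       1    288
5    S4       2     79
3    S2       3     46
6    S1       3     77
7    S1       3    300
0    S2       4    130
group by store: count(rating), min(price):
       rating  price
store               
S1          3     77
S2          2     46
S4          1     79
S5          1    288
take first 3 rows:
       rating  price
store               
S1          3     77
S2          2     46
S4          1     79

6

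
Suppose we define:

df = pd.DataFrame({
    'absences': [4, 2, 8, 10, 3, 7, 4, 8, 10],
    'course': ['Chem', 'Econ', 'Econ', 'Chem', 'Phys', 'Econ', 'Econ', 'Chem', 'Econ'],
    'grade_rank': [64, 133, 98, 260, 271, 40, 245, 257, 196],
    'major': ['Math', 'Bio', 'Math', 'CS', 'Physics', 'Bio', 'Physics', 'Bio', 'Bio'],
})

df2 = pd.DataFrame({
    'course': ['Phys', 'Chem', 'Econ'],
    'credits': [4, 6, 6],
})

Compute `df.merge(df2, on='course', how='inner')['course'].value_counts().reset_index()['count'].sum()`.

9

merge on 'course' (how='inner') → 9 rows:
   absences course  grade_rank    major  credits
0         4   Chem          64     Math        6
1         2   Econ         133      Bio        6
2         8   Econ          98     Math        6
3        10   Chem         260       CS        6
4         3   Phys         271  Physics        4
5         7   Econ          40      Bio        6
6         4   Econ         245  Physics        6
7         8   Chem         257      Bio        6
8        10   Econ         196      Bio        6
value_counts of course:
course
Econ    5
Chem    3
Phys    1
Name: count, dtype: int64
reset_index():
  course  count
0   Econ      5
1   Chem      3
2   Phys      1
The sum of column 'count' is 9.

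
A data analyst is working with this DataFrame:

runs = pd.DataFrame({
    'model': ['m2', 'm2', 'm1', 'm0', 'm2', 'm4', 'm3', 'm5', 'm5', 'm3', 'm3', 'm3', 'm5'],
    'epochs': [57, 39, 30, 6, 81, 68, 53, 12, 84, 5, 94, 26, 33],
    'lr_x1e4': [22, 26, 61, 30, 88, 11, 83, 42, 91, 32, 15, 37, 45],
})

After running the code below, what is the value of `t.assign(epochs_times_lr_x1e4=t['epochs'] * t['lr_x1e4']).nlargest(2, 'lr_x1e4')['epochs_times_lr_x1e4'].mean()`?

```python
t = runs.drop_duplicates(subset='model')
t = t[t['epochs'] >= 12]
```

3114.5

drop duplicate model (keep=first):
  model  epochs  lr_x1e4
0    m2      57       22
2    m1      30       61
3    m0       6       30
5    m4      68       11
6    m3      53       83
7    m5      12       42
filter rows where epochs >= 12:
  model  epochs  lr_x1e4
0    m2      57       22
2    m1      30       61
5    m4      68       11
6    m3      53       83
7    m5      12       42
add column epochs_times_lr_x1e4 = t['epochs'] * t['lr_x1e4']:
  model  epochs  lr_x1e4  epochs_times_lr_x1e4
0    m2      57       22                  1254
2    m1      30       61                  1830
5    m4      68       11                   748
6    m3      53       83                  4399
7    m5      12       42                   504
take 2 rows with largest lr_x1e4:
  model  epochs  lr_x1e4  epochs_times_lr_x1e4
6    m3      53       83                  4399
2    m1      30       61                  1830
The mean of column 'epochs_times_lr_x1e4' is 3114.5.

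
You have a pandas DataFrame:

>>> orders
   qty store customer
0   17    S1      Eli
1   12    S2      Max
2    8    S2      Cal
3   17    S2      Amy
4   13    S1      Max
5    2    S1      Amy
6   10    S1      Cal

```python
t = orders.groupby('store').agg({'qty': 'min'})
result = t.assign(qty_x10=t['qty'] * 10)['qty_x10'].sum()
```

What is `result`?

group by store, min of qty:
       qty
store     
S1       2
S2       8
add column qty_x10 = t['qty'] * 10:
       qty  qty_x10
store              
S1       2       20
S2       8       80
Hence 100.

100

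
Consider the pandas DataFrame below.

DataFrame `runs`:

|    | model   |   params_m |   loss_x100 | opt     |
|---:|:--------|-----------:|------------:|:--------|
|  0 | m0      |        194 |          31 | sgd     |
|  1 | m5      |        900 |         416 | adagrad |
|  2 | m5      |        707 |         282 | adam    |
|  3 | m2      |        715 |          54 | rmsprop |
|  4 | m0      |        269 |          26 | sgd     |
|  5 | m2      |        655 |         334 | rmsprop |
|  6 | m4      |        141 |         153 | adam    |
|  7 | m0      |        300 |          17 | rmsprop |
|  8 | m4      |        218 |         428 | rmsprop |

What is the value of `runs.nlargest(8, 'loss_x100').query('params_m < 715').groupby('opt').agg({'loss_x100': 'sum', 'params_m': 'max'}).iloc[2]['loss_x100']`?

take 8 rows with largest loss_x100:
  model  params_m  loss_x100      opt
8    m4       218        428  rmsprop
1    m5       900        416  adagrad
5    m2       655        334  rmsprop
2    m5       707        282     adam
6    m4       141        153     adam
3    m2       715         54  rmsprop
0    m0       194         31      sgd
4    m0       269         26      sgd
filter rows where params_m < 715:
  model  params_m  loss_x100      opt
8    m4       218        428  rmsprop
5    m2       655        334  rmsprop
2    m5       707        282     adam
6    m4       141        153     adam
0    m0       194         31      sgd
4    m0       269         26      sgd
group by opt: sum(loss_x100), max(params_m):
         loss_x100  params_m
opt                         
adam           435       707
rmsprop        762       655
sgd             57       269

57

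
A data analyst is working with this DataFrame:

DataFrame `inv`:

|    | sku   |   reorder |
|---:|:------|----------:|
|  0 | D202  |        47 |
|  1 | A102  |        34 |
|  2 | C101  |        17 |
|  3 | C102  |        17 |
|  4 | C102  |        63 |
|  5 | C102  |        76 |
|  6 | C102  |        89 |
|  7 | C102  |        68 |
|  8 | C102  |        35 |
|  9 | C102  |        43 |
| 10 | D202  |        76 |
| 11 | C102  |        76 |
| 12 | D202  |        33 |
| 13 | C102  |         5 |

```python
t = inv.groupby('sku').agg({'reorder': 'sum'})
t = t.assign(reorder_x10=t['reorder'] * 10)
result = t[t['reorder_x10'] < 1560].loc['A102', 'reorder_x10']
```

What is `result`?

group by sku, sum of reorder:
      reorder
sku          
A102       34
C101       17
C102      472
D202      156
add column reorder_x10 = t['reorder'] * 10:
      reorder  reorder_x10
sku                       
A102       34          340
C101       17          170
C102      472         4720
D202      156         1560
filter rows where reorder_x10 < 1560:
      reorder  reorder_x10
sku                       
A102       34          340
C101       17          170

340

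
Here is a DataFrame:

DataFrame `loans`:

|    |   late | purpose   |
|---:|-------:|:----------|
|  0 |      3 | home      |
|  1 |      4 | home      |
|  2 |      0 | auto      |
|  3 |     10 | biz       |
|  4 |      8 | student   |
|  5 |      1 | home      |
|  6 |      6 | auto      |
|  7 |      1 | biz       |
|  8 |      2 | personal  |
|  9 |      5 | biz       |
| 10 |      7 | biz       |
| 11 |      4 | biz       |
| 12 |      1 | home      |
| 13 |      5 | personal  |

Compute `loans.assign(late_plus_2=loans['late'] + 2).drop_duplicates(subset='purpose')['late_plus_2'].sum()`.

33

add column late_plus_2 = loans['late'] + 2:
    late   purpose  late_plus_2
0      3      home            5
1      4      home            6
2      0      auto            2
3     10       biz           12
4      8   student           10
5      1      home            3
6      6      auto            8
7      1       biz            3
8      2  personal            4
9      5       biz            7
10     7       biz            9
11     4       biz            6
12     1      home            3
13     5  personal            7
drop duplicate purpose (keep=first):
   late   purpose  late_plus_2
0     3      home            5
2     0      auto            2
3    10       biz           12
4     8   student           10
8     2  personal            4
Taking the sum of column 'late_plus_2' gives 33.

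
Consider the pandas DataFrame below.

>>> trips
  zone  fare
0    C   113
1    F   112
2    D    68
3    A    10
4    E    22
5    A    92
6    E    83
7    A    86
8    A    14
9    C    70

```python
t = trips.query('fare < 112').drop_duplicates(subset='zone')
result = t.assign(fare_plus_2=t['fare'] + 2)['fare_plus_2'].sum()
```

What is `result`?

filter rows where fare < 112:
  zone  fare
2    D    68
3    A    10
4    E    22
5    A    92
6    E    83
7    A    86
8    A    14
9    C    70
drop duplicate zone (keep=first):
  zone  fare
2    D    68
3    A    10
4    E    22
9    C    70
add column fare_plus_2 = t['fare'] + 2:
  zone  fare  fare_plus_2
2    D    68           70
3    A    10           12
4    E    22           24
9    C    70           72
So sum() = 178.

178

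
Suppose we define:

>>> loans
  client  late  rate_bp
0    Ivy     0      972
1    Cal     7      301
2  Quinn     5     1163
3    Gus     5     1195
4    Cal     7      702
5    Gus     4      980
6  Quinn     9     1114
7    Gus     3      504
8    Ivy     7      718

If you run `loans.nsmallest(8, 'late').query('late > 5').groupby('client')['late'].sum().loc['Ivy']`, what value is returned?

take 8 rows with smallest late:
  client  late  rate_bp
0    Ivy     0      972
7    Gus     3      504
5    Gus     4      980
2  Quinn     5     1163
3    Gus     5     1195
1    Cal     7      301
4    Cal     7      702
8    Ivy     7      718
filter rows where late > 5:
  client  late  rate_bp
1    Cal     7      301
4    Cal     7      702
8    Ivy     7      718
group by client, sum of late:
client
Cal    14
Ivy     7
Name: late, dtype: int64
Hence 7.

7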